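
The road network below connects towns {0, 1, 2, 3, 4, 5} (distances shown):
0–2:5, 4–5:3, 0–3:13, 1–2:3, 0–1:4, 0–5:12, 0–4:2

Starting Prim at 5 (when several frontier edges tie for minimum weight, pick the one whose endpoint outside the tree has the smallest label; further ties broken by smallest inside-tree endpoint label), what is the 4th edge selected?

1-2

Grow the tree from 5 using Prim:
Step 1: cheapest edge leaving the tree is 4–5 (3); add 4.
Step 2: cheapest edge leaving the tree is 0–4 (2); add 0.
Step 3: cheapest edge leaving the tree is 0–1 (4); add 1.
Step 4: cheapest edge leaving the tree is 1–2 (3); add 2.
Step 5: cheapest edge leaving the tree is 0–3 (13); add 3.
The 4th edge added is 1–2.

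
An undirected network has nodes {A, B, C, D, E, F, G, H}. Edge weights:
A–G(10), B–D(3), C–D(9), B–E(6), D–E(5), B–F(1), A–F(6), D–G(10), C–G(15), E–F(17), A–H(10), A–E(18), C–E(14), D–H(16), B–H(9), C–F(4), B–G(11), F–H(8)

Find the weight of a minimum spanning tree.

Kruskal: consider edges lightest-first.
B–F (1): add — endpoints in different components.
B–D (3): add — endpoints in different components.
C–F (4): add — endpoints in different components.
D–E (5): add — endpoints in different components.
A–F (6): add — endpoints in different components.
B–E (6): skip — B and E already connected.
F–H (8): add — endpoints in different components.
B–H (9): skip — B and H already connected.
C–D (9): skip — C and D already connected.
A–G (10): add — endpoints in different components.
MST edges: B–F, B–D, C–F, D–E, A–F, F–H, A–G; total weight 1+3+4+5+6+8+10 = 37.

37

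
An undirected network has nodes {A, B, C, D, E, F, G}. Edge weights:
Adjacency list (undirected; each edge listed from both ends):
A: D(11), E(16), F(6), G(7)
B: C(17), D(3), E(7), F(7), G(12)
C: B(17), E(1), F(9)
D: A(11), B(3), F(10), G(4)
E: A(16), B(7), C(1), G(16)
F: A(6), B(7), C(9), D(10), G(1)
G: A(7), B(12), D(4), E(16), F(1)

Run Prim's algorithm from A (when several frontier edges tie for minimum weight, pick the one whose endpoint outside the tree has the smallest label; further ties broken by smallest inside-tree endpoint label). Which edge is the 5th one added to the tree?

B-E

Grow the tree from A using Prim:
Step 1: cheapest edge leaving the tree is A—F (6); add F.
Step 2: cheapest edge leaving the tree is F—G (1); add G.
Step 3: cheapest edge leaving the tree is D—G (4); add D.
Step 4: cheapest edge leaving the tree is B—D (3); add B.
Step 5: cheapest edge leaving the tree is B—E (7); add E.
Step 6: cheapest edge leaving the tree is C—E (1); add C.
The 5th edge added is B—E.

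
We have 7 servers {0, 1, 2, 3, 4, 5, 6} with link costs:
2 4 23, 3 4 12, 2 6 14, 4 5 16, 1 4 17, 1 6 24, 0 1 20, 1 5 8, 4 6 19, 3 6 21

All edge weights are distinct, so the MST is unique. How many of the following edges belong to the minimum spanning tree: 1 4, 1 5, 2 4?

1

Sort edges by weight, then run Kruskal:
1 5 (8): add. Components now {0} {1,5} {2} {3} {4} {6}
3 4 (12): add. Components now {0} {1,5} {2} {3,4} {6}
2 6 (14): add. Components now {0} {1,5} {2,6} {3,4}
4 5 (16): add. Components now {0} {1,3,4,5} {2,6}
1 4 (17): skip — 1 and 4 already connected.
4 6 (19): add. Components now {0} {1,2,3,4,5,6}
0 1 (20): add. Components now {0,1,2,3,4,5,6}
MST edge set: {1 5, 3 4, 2 6, 4 5, 4 6, 0 1}.
Of the listed edges, {1 5} are in the MST → 1.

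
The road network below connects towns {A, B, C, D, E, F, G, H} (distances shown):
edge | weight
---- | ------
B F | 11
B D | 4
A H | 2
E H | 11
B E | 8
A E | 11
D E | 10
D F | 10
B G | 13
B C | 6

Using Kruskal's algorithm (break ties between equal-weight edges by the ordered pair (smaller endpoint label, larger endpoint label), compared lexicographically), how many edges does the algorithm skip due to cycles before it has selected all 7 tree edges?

3

Kruskal's algorithm — process edges by increasing weight (ties by edge label):
A H (2): add — endpoints in different components.
B D (4): add — endpoints in different components.
B C (6): add — endpoints in different components.
B E (8): add — endpoints in different components.
D E (10): skip — D and E already connected.
D F (10): add — endpoints in different components.
A E (11): add — endpoints in different components.
B F (11): skip — B and F already connected.
E H (11): skip — E and H already connected.
B G (13): add — endpoints in different components.
Edges rejected before the tree was complete: 3.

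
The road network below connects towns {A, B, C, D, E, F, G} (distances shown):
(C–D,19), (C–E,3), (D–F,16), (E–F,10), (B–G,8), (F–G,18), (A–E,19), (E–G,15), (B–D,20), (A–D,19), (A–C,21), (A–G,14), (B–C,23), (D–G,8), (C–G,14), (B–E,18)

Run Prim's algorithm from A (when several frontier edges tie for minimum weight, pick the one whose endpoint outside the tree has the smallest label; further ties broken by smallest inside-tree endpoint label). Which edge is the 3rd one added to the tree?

Prim's algorithm from A:
Step 1: cheapest edge leaving the tree is A–G (14); add G.
Step 2: cheapest edge leaving the tree is B–G (8); add B.
Step 3: cheapest edge leaving the tree is D–G (8); add D.
Step 4: cheapest edge leaving the tree is C–G (14); add C.
Step 5: cheapest edge leaving the tree is C–E (3); add E.
Step 6: cheapest edge leaving the tree is E–F (10); add F.
The 3rd edge added is D–G.

D-G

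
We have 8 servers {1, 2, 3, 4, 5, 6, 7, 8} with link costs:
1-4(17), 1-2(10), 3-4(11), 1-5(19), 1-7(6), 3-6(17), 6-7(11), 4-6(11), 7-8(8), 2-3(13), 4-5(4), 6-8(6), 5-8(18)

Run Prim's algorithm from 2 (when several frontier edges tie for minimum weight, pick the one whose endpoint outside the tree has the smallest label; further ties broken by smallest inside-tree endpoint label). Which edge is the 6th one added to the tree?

Prim, starting at 2.
Step 1: frontier [1-2 10, 2-3 13] → take 1-2 (10); add 1.
Step 2: frontier [1-7 6, 1-4 17, 1-5 19, 2-3 13] → take 1-7 (6); add 7.
Step 3: frontier [1-4 17, 1-5 19, 2-3 13, 7-8 8, 6-7 11] → take 7-8 (8); add 8.
Step 4: frontier [1-4 17, 1-5 19, 2-3 13, 6-7 11, 6-8 6, 5-8 18] → take 6-8 (6); add 6.
Step 5: frontier [1-4 17, 1-5 19, 2-3 13, 4-6 11, 3-6 17, 5-8 18] → take 4-6 (11); add 4.
Step 6: frontier [1-5 19, 2-3 13, 4-5 4, 3-4 11, 3-6 17, 5-8 18] → take 4-5 (4); add 5.
Step 7: frontier [2-3 13, 3-4 11, 3-6 17] → take 3-4 (11); add 3.
The 6th edge added is 4-5.

4-5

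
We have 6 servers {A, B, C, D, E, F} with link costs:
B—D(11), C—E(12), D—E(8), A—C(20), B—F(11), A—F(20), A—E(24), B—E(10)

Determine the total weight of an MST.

Sort edges by weight, then run Kruskal:
D—E (8): add. Components now {A} {B} {C} {D,E} {F}
B—E (10): add. Components now {A} {B,D,E} {C} {F}
B—D (11): skip — B and D already connected.
B—F (11): add. Components now {A} {B,D,E,F} {C}
C—E (12): add. Components now {A} {B,C,D,E,F}
A—C (20): add. Components now {A,B,C,D,E,F}
MST edges: D—E, B—E, B—F, C—E, A—C; total weight 8+10+11+12+20 = 61.

61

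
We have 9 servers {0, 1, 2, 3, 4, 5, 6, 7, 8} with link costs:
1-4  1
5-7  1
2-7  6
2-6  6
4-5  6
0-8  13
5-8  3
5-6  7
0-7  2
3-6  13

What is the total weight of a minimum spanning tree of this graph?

Grow the tree from 6 using Prim:
Step 1: cheapest edge leaving the tree is 2-6 (6); add 2.
Step 2: cheapest edge leaving the tree is 2-7 (6); add 7.
Step 3: cheapest edge leaving the tree is 5-7 (1); add 5.
Step 4: cheapest edge leaving the tree is 0-7 (2); add 0.
Step 5: cheapest edge leaving the tree is 5-8 (3); add 8.
Step 6: cheapest edge leaving the tree is 4-5 (6); add 4.
Step 7: cheapest edge leaving the tree is 1-4 (1); add 1.
Step 8: cheapest edge leaving the tree is 3-6 (13); add 3.
MST edges: 2-6, 2-7, 5-7, 0-7, 5-8, 4-5, 1-4, 3-6; total weight 6+6+1+2+3+6+1+13 = 38.

38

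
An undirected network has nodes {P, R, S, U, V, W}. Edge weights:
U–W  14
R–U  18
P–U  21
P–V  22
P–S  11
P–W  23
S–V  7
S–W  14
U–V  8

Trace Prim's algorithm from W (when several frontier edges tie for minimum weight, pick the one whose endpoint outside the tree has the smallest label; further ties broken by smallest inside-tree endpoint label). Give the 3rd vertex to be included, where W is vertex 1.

V

Prim's algorithm from W:
Step 1: frontier [S–W 14, U–W 14, P–W 23] → take S–W (14); add S.
Step 2: frontier [S–V 7, P–S 11, U–W 14, P–W 23] → take S–V (7); add V.
Step 3: frontier [P–S 11, U–V 8, P–V 22, U–W 14, P–W 23] → take U–V (8); add U.
Step 4: frontier [P–S 11, R–U 18, P–U 21, P–V 22, P–W 23] → take P–S (11); add P.
Step 5: frontier [R–U 18] → take R–U (18); add R.
Vertex order: W, S, V, U, P, R. The 3rd vertex is V.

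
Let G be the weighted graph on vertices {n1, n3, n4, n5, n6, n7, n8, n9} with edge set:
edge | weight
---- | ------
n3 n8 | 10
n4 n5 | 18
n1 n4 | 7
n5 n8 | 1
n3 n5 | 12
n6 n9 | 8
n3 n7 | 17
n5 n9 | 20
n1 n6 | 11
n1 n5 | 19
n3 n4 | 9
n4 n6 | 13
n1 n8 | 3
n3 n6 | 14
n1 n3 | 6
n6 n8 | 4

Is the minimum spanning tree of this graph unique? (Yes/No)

Yes

Kruskal: consider edges lightest-first.
n5 n8 (1): add — endpoints in different components.
n1 n8 (3): add — endpoints in different components.
n6 n8 (4): add — endpoints in different components.
n1 n3 (6): add — endpoints in different components.
n1 n4 (7): add — endpoints in different components.
n6 n9 (8): add — endpoints in different components.
n3 n4 (9): skip — n3 and n4 already connected.
n3 n8 (10): skip — n8 and n3 already connected.
n1 n6 (11): skip — n1 and n6 already connected.
n3 n5 (12): skip — n5 and n3 already connected.
n4 n6 (13): skip — n6 and n4 already connected.
n3 n6 (14): skip — n6 and n3 already connected.
n3 n7 (17): add — endpoints in different components.
Every non-tree edge has weight strictly greater than the heaviest edge on the tree path between its endpoints, so the MST is unique.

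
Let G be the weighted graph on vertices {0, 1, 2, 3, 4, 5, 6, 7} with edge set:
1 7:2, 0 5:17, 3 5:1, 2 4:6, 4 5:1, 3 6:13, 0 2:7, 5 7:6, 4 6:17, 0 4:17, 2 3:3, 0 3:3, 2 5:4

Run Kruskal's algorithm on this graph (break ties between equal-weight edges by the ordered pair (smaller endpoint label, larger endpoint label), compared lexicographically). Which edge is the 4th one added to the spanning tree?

Sort edges by weight, then run Kruskal:
3 5 (1): add — endpoints in different components.
4 5 (1): add — endpoints in different components.
1 7 (2): add — endpoints in different components.
0 3 (3): add — endpoints in different components.
2 3 (3): add — endpoints in different components.
2 5 (4): skip — 2 and 5 already connected.
2 4 (6): skip — 2 and 4 already connected.
5 7 (6): add — endpoints in different components.
0 2 (7): skip — 0 and 2 already connected.
3 6 (13): add — endpoints in different components.
The 4th edge added is 0 3.

0-3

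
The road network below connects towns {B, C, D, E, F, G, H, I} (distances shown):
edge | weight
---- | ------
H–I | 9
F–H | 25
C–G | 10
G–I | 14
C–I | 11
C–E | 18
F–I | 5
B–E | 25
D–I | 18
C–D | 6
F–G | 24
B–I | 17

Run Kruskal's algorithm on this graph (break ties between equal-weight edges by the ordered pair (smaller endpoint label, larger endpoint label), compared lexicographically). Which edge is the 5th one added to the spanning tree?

C-I

Sort edges by weight, then run Kruskal:
F–I (5): add — endpoints in different components.
C–D (6): add — endpoints in different components.
H–I (9): add — endpoints in different components.
C–G (10): add — endpoints in different components.
C–I (11): add — endpoints in different components.
G–I (14): skip — G and I already connected.
B–I (17): add — endpoints in different components.
C–E (18): add — endpoints in different components.
The 5th edge added is C–I.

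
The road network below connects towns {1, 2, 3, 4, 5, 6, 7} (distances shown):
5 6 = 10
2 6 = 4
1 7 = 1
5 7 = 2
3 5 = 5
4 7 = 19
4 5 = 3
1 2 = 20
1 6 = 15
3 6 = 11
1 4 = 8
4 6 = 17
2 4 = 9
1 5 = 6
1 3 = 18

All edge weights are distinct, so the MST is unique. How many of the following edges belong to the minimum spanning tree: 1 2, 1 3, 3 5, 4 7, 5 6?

1

Sort edges by weight, then run Kruskal:
1 7 (1): add — endpoints in different components.
5 7 (2): add — endpoints in different components.
4 5 (3): add — endpoints in different components.
2 6 (4): add — endpoints in different components.
3 5 (5): add — endpoints in different components.
1 5 (6): skip — 1 and 5 already connected.
1 4 (8): skip — 1 and 4 already connected.
2 4 (9): add — endpoints in different components.
MST edge set: {1 7, 5 7, 4 5, 2 6, 3 5, 2 4}.
Of the listed edges, {3 5} are in the MST → 1.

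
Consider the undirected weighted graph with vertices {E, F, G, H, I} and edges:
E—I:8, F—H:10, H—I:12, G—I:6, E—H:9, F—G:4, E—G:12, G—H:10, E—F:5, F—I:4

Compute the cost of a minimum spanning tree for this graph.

22

Kruskal: consider edges lightest-first.
F—G (4): add — endpoints in different components.
F—I (4): add — endpoints in different components.
E—F (5): add — endpoints in different components.
G—I (6): skip — G and I already connected.
E—I (8): skip — E and I already connected.
E—H (9): add — endpoints in different components.
MST edges: F—G, F—I, E—F, E—H; total weight 4+4+5+9 = 22.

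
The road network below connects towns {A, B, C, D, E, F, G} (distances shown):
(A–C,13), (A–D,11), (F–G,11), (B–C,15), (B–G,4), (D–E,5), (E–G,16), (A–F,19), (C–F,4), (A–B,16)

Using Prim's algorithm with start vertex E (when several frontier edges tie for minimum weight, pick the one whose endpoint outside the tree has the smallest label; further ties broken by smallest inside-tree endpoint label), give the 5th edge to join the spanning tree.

Prim's algorithm from E:
Step 1: frontier [D–E 5, E–G 16] → take D–E (5); add D.
Step 2: frontier [A–D 11, E–G 16] → take A–D (11); add A.
Step 3: frontier [A–C 13, A–B 16, A–F 19, E–G 16] → take A–C (13); add C.
Step 4: frontier [A–B 16, A–F 19, C–F 4, B–C 15, E–G 16] → take C–F (4); add F.
Step 5: frontier [A–B 16, B–C 15, E–G 16, F–G 11] → take F–G (11); add G.
Step 6: frontier [A–B 16, B–C 15, B–G 4] → take B–G (4); add B.
The 5th edge added is F–G.

F-G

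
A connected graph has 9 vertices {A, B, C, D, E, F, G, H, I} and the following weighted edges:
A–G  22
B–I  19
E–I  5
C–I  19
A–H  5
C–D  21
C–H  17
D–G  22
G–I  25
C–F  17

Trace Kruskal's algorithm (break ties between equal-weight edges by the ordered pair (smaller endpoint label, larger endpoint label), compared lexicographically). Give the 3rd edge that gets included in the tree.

Sort edges by weight, then run Kruskal:
A–H (5): add — endpoints in different components.
E–I (5): add — endpoints in different components.
C–F (17): add — endpoints in different components.
C–H (17): add — endpoints in different components.
B–I (19): add — endpoints in different components.
C–I (19): add — endpoints in different components.
C–D (21): add — endpoints in different components.
A–G (22): add — endpoints in different components.
The 3rd edge added is C–F.

C-F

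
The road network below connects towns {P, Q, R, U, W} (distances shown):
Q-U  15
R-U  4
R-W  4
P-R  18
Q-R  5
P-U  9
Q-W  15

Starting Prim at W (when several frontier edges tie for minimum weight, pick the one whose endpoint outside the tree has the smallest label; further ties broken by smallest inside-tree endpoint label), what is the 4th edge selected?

Prim, starting at W.
Step 1: cheapest edge leaving the tree is R-W (4); add R.
Step 2: cheapest edge leaving the tree is R-U (4); add U.
Step 3: cheapest edge leaving the tree is Q-R (5); add Q.
Step 4: cheapest edge leaving the tree is P-U (9); add P.
The 4th edge added is P-U.

P-U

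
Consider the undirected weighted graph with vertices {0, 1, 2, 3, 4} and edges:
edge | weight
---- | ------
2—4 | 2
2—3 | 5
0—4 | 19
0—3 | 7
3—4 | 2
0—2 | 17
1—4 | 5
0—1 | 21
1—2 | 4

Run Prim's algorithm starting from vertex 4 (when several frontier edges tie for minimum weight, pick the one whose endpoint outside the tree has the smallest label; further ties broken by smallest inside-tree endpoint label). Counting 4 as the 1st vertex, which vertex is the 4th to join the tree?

Grow the tree from 4 using Prim:
Step 1: cheapest edge leaving the tree is 2—4 (2); add 2.
Step 2: cheapest edge leaving the tree is 3—4 (2); add 3.
Step 3: cheapest edge leaving the tree is 1—2 (4); add 1.
Step 4: cheapest edge leaving the tree is 0—3 (7); add 0.
Vertex order: 4, 2, 3, 1, 0. The 4th vertex is 1.

1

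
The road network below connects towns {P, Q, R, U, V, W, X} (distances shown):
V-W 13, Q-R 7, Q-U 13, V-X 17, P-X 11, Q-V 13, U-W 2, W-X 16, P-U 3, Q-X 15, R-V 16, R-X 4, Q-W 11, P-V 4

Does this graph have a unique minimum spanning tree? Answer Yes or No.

Kruskal's algorithm — process edges by increasing weight (ties by edge label):
U-W (2): add — endpoints in different components.
P-U (3): add — endpoints in different components.
P-V (4): add — endpoints in different components.
R-X (4): add — endpoints in different components.
Q-R (7): add — endpoints in different components.
P-X (11): add — endpoints in different components.
Non-tree edge Q-W has weight 11, equal to the heaviest edge on its tree cycle — swapping gives another MST of the same weight. Not unique.

No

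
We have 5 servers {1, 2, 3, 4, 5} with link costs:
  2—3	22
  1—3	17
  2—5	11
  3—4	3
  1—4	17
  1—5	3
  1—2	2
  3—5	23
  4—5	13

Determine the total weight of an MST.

Grow the tree from 4 using Prim:
Step 1: frontier [3—4 3, 4—5 13, 1—4 17] → take 3—4 (3); add 3.
Step 2: frontier [1—3 17, 2—3 22, 3—5 23, 4—5 13, 1—4 17] → take 4—5 (13); add 5.
Step 3: frontier [1—3 17, 2—3 22, 1—4 17, 1—5 3, 2—5 11] → take 1—5 (3); add 1.
Step 4: frontier [1—2 2, 2—3 22, 2—5 11] → take 1—2 (2); add 2.
MST edges: 3—4, 4—5, 1—5, 1—2; total weight 3+13+3+2 = 21.

21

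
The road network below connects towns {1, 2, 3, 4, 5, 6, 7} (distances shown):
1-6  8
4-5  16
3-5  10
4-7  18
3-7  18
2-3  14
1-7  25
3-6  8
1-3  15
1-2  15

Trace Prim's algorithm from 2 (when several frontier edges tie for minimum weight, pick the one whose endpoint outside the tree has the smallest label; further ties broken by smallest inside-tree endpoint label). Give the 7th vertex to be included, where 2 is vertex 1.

7

Prim's algorithm from 2:
Step 1: frontier [2-3 14, 1-2 15] → take 2-3 (14); add 3.
Step 2: frontier [1-2 15, 3-6 8, 3-5 10, 1-3 15, 3-7 18] → take 3-6 (8); add 6.
Step 3: frontier [1-2 15, 3-5 10, 1-3 15, 3-7 18, 1-6 8] → take 1-6 (8); add 1.
Step 4: frontier [1-7 25, 3-5 10, 3-7 18] → take 3-5 (10); add 5.
Step 5: frontier [1-7 25, 3-7 18, 4-5 16] → take 4-5 (16); add 4.
Step 6: frontier [1-7 25, 3-7 18, 4-7 18] → take 3-7 (18); add 7.
Vertex order: 2, 3, 6, 1, 5, 4, 7. The 7th vertex is 7.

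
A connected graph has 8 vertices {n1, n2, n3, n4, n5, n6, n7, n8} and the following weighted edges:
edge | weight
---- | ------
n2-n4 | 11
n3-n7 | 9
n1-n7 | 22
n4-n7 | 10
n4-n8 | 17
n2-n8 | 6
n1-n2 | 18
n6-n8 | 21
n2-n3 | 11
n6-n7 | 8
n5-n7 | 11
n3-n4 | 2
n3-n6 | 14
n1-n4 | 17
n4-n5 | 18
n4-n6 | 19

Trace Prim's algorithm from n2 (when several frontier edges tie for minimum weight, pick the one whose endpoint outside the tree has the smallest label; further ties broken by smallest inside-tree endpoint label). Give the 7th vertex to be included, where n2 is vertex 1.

n5

Prim's algorithm from n2:
Step 1: cheapest edge leaving the tree is n2-n8 (6); add n8.
Step 2: cheapest edge leaving the tree is n2-n3 (11); add n3.
Step 3: cheapest edge leaving the tree is n3-n4 (2); add n4.
Step 4: cheapest edge leaving the tree is n3-n7 (9); add n7.
Step 5: cheapest edge leaving the tree is n6-n7 (8); add n6.
Step 6: cheapest edge leaving the tree is n5-n7 (11); add n5.
Step 7: cheapest edge leaving the tree is n1-n4 (17); add n1.
Vertex order: n2, n8, n3, n4, n7, n6, n5, n1. The 7th vertex is n5.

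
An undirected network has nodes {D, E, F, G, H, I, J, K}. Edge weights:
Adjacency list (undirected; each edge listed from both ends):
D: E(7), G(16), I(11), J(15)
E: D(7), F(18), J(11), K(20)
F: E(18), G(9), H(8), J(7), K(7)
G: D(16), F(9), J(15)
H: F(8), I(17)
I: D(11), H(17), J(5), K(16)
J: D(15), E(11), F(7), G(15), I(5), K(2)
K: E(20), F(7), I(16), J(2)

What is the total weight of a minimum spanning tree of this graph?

49

Kruskal's algorithm — process edges by increasing weight (ties by edge label):
J-K (2): add — endpoints in different components.
I-J (5): add — endpoints in different components.
D-E (7): add — endpoints in different components.
F-J (7): add — endpoints in different components.
F-K (7): skip — F and K already connected.
F-H (8): add — endpoints in different components.
F-G (9): add — endpoints in different components.
D-I (11): add — endpoints in different components.
MST edges: J-K, I-J, D-E, F-J, F-H, F-G, D-I; total weight 2+5+7+7+8+9+11 = 49.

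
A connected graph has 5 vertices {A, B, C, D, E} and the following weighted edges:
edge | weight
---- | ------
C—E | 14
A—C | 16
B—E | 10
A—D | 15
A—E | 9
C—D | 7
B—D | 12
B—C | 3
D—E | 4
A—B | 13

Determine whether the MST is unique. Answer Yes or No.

Kruskal: consider edges lightest-first.
B—C (3): add — endpoints in different components.
D—E (4): add — endpoints in different components.
C—D (7): add — endpoints in different components.
A—E (9): add — endpoints in different components.
Every non-tree edge has weight strictly greater than the heaviest edge on the tree path between its endpoints, so the MST is unique.

Yes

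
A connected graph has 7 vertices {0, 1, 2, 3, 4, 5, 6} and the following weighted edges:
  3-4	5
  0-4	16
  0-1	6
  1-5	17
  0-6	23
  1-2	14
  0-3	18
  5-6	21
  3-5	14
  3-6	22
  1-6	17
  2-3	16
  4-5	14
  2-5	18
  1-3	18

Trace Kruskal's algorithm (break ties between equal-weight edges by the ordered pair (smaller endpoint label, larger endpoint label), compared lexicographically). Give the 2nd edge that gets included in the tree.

Sort edges by weight, then run Kruskal:
3-4 (5): add. Components now {0} {1} {2} {3,4} {5} {6}
0-1 (6): add. Components now {0,1} {2} {3,4} {5} {6}
1-2 (14): add. Components now {0,1,2} {3,4} {5} {6}
3-5 (14): add. Components now {0,1,2} {3,4,5} {6}
4-5 (14): skip — 4 and 5 already connected.
0-4 (16): add. Components now {0,1,2,3,4,5} {6}
2-3 (16): skip — 2 and 3 already connected.
1-5 (17): skip — 1 and 5 already connected.
1-6 (17): add. Components now {0,1,2,3,4,5,6}
The 2nd edge added is 0-1.

0-1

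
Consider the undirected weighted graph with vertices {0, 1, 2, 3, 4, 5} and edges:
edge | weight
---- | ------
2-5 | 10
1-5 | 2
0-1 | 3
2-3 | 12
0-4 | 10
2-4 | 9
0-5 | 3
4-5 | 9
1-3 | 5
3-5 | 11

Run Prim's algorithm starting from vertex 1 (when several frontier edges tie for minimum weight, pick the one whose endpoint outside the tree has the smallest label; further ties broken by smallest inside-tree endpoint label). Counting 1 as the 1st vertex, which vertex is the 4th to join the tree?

3

Grow the tree from 1 using Prim:
Step 1: frontier [1-5 2, 0-1 3, 1-3 5] → take 1-5 (2); add 5.
Step 2: frontier [0-1 3, 1-3 5, 0-5 3, 4-5 9, 2-5 10, 3-5 11] → take 0-1 (3); add 0.
Step 3: frontier [0-4 10, 1-3 5, 4-5 9, 2-5 10, 3-5 11] → take 1-3 (5); add 3.
Step 4: frontier [0-4 10, 2-3 12, 4-5 9, 2-5 10] → take 4-5 (9); add 4.
Step 5: frontier [2-3 12, 2-4 9, 2-5 10] → take 2-4 (9); add 2.
Vertex order: 1, 5, 0, 3, 4, 2. The 4th vertex is 3.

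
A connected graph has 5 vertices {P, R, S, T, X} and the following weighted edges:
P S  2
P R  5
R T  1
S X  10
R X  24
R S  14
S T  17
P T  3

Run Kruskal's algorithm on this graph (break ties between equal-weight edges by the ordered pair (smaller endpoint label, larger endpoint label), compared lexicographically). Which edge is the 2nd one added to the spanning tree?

Sort edges by weight, then run Kruskal:
R T (1): add. Components now {R,T} {X} {S} {P}
P S (2): add. Components now {R,T} {X} {P,S}
P T (3): add. Components now {P,R,S,T} {X}
P R (5): skip — R and P already connected.
S X (10): add. Components now {P,R,S,T,X}
The 2nd edge added is P S.

P-S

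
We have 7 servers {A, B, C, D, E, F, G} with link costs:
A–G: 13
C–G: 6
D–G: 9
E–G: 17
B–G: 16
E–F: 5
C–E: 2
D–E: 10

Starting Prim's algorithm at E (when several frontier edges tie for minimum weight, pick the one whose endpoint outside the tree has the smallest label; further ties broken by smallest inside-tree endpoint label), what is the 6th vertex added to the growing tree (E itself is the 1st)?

Grow the tree from E using Prim:
Step 1: frontier [C–E 2, E–F 5, D–E 10, E–G 17] → take C–E (2); add C.
Step 2: frontier [C–G 6, E–F 5, D–E 10, E–G 17] → take E–F (5); add F.
Step 3: frontier [C–G 6, D–E 10, E–G 17] → take C–G (6); add G.
Step 4: frontier [D–E 10, D–G 9, A–G 13, B–G 16] → take D–G (9); add D.
Step 5: frontier [A–G 13, B–G 16] → take A–G (13); add A.
Step 6: frontier [B–G 16] → take B–G (16); add B.
Vertex order: E, C, F, G, D, A, B. The 6th vertex is A.

A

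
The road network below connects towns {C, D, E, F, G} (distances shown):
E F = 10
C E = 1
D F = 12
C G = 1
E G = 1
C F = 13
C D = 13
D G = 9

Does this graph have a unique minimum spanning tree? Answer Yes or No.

No

Kruskal's algorithm — process edges by increasing weight (ties by edge label):
C E (1): add — endpoints in different components.
C G (1): add — endpoints in different components.
E G (1): skip — E and G already connected.
D G (9): add — endpoints in different components.
E F (10): add — endpoints in different components.
Non-tree edge E G has weight 1, equal to the heaviest edge on its tree cycle — swapping gives another MST of the same weight. Not unique.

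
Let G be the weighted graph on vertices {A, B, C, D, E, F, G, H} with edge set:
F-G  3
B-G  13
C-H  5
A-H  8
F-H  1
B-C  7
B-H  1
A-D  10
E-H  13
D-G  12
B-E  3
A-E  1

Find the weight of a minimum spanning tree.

24

Prim, starting at A.
Step 1: frontier [A-E 1, A-H 8, A-D 10] → take A-E (1); add E.
Step 2: frontier [A-H 8, A-D 10, B-E 3, E-H 13] → take B-E (3); add B.
Step 3: frontier [A-H 8, A-D 10, B-H 1, B-C 7, B-G 13, E-H 13] → take B-H (1); add H.
Step 4: frontier [A-D 10, B-C 7, B-G 13, F-H 1, C-H 5] → take F-H (1); add F.
Step 5: frontier [A-D 10, B-C 7, B-G 13, F-G 3, C-H 5] → take F-G (3); add G.
Step 6: frontier [A-D 10, B-C 7, D-G 12, C-H 5] → take C-H (5); add C.
Step 7: frontier [A-D 10, D-G 12] → take A-D (10); add D.
MST edges: A-E, B-E, B-H, F-H, F-G, C-H, A-D; total weight 1+3+1+1+3+5+10 = 24.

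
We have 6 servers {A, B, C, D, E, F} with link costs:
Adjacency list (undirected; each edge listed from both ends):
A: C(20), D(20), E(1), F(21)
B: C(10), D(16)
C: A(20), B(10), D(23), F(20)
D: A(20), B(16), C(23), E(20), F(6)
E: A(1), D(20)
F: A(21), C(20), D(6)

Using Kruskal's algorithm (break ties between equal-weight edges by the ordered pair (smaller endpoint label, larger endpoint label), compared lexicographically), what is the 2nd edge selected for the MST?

Kruskal's algorithm — process edges by increasing weight (ties by edge label):
A-E (1): add. Components now {A,E} {B} {C} {D} {F}
D-F (6): add. Components now {A,E} {B} {C} {D,F}
B-C (10): add. Components now {A,E} {B,C} {D,F}
B-D (16): add. Components now {A,E} {B,C,D,F}
A-C (20): add. Components now {A,B,C,D,E,F}
The 2nd edge added is D-F.

D-F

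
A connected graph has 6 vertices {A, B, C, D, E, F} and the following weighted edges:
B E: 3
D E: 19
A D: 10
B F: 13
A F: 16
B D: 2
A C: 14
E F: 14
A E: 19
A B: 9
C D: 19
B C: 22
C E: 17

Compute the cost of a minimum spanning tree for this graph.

41

Prim's algorithm from D:
Step 1: cheapest edge leaving the tree is B D (2); add B.
Step 2: cheapest edge leaving the tree is B E (3); add E.
Step 3: cheapest edge leaving the tree is A B (9); add A.
Step 4: cheapest edge leaving the tree is B F (13); add F.
Step 5: cheapest edge leaving the tree is A C (14); add C.
MST edges: B D, B E, A B, B F, A C; total weight 2+3+9+13+14 = 41.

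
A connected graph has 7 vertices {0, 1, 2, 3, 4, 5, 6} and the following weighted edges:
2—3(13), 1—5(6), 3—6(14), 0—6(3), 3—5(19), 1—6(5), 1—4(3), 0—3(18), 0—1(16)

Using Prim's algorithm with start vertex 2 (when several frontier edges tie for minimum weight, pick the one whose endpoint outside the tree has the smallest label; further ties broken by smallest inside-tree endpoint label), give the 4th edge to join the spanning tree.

1-6

Prim, starting at 2.
Step 1: frontier [2—3 13] → take 2—3 (13); add 3.
Step 2: frontier [3—6 14, 0—3 18, 3—5 19] → take 3—6 (14); add 6.
Step 3: frontier [0—3 18, 3—5 19, 0—6 3, 1—6 5] → take 0—6 (3); add 0.
Step 4: frontier [0—1 16, 3—5 19, 1—6 5] → take 1—6 (5); add 1.
Step 5: frontier [1—4 3, 1—5 6, 3—5 19] → take 1—4 (3); add 4.
Step 6: frontier [1—5 6, 3—5 19] → take 1—5 (6); add 5.
The 4th edge added is 1—6.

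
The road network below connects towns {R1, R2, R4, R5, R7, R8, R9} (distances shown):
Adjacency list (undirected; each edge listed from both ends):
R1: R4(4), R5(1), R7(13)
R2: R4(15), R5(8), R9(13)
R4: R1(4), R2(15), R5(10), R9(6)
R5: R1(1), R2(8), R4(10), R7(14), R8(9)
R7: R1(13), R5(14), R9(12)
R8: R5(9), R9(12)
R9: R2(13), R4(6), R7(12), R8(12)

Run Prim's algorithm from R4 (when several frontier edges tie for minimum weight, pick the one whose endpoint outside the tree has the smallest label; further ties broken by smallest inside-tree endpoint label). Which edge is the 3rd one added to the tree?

Prim, starting at R4.
Step 1: cheapest edge leaving the tree is R1 R4 (4); add R1.
Step 2: cheapest edge leaving the tree is R1 R5 (1); add R5.
Step 3: cheapest edge leaving the tree is R4 R9 (6); add R9.
Step 4: cheapest edge leaving the tree is R2 R5 (8); add R2.
Step 5: cheapest edge leaving the tree is R5 R8 (9); add R8.
Step 6: cheapest edge leaving the tree is R7 R9 (12); add R7.
The 3rd edge added is R4 R9.

R4-R9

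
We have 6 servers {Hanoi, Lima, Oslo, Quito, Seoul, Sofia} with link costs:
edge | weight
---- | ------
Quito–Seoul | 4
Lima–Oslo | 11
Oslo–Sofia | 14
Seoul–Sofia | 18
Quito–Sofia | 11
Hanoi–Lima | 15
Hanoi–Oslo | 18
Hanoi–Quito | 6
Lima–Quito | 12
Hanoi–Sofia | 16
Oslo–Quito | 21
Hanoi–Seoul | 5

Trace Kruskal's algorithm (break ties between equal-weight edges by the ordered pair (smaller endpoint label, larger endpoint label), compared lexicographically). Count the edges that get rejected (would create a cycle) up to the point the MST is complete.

1

Kruskal: consider edges lightest-first.
Quito–Seoul (4): add. Components now {Quito,Seoul} {Oslo} {Sofia} {Lima} {Hanoi}
Hanoi–Seoul (5): add. Components now {Hanoi,Quito,Seoul} {Oslo} {Sofia} {Lima}
Hanoi–Quito (6): skip — Quito and Hanoi already connected.
Lima–Oslo (11): add. Components now {Hanoi,Quito,Seoul} {Lima,Oslo} {Sofia}
Quito–Sofia (11): add. Components now {Hanoi,Quito,Seoul,Sofia} {Lima,Oslo}
Lima–Quito (12): add. Components now {Hanoi,Lima,Oslo,Quito,Seoul,Sofia}
Edges rejected before the tree was complete: 1.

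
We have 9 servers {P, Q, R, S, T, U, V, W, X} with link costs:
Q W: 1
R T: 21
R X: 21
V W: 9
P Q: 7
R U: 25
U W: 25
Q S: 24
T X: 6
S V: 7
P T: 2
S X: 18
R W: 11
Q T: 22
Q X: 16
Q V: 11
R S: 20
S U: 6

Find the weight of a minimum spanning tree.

49

Grow the tree from X using Prim:
Step 1: cheapest edge leaving the tree is T X (6); add T.
Step 2: cheapest edge leaving the tree is P T (2); add P.
Step 3: cheapest edge leaving the tree is P Q (7); add Q.
Step 4: cheapest edge leaving the tree is Q W (1); add W.
Step 5: cheapest edge leaving the tree is V W (9); add V.
Step 6: cheapest edge leaving the tree is S V (7); add S.
Step 7: cheapest edge leaving the tree is S U (6); add U.
Step 8: cheapest edge leaving the tree is R W (11); add R.
MST edges: T X, P T, P Q, Q W, V W, S V, S U, R W; total weight 6+2+7+1+9+7+6+11 = 49.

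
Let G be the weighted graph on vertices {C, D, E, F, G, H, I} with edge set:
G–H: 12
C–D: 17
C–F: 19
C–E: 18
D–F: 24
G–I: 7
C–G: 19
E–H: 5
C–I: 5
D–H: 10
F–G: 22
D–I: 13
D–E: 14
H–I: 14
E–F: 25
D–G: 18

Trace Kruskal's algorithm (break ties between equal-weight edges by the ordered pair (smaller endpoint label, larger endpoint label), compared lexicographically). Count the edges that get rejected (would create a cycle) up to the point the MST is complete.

Kruskal's algorithm — process edges by increasing weight (ties by edge label):
C–I (5): add — endpoints in different components.
E–H (5): add — endpoints in different components.
G–I (7): add — endpoints in different components.
D–H (10): add — endpoints in different components.
G–H (12): add — endpoints in different components.
D–I (13): skip — D and I already connected.
D–E (14): skip — D and E already connected.
H–I (14): skip — H and I already connected.
C–D (17): skip — C and D already connected.
C–E (18): skip — C and E already connected.
D–G (18): skip — D and G already connected.
C–F (19): add — endpoints in different components.
Edges rejected before the tree was complete: 6.

6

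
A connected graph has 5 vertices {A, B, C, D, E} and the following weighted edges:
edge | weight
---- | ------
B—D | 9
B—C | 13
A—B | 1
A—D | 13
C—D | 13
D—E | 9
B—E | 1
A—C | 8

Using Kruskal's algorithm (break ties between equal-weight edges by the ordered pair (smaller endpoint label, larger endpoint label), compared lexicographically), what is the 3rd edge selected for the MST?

A-C

Kruskal's algorithm — process edges by increasing weight (ties by edge label):
A—B (1): add — endpoints in different components.
B—E (1): add — endpoints in different components.
A—C (8): add — endpoints in different components.
B—D (9): add — endpoints in different components.
The 3rd edge added is A—C.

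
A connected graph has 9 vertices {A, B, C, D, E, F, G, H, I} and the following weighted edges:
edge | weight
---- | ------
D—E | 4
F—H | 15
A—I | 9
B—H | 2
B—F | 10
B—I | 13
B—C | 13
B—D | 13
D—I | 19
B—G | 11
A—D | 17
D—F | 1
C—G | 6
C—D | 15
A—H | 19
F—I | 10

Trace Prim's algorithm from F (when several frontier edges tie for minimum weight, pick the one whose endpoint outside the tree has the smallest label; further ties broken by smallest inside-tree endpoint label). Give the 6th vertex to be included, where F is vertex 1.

I

Prim's algorithm from F:
Step 1: cheapest edge leaving the tree is D—F (1); add D.
Step 2: cheapest edge leaving the tree is D—E (4); add E.
Step 3: cheapest edge leaving the tree is B—F (10); add B.
Step 4: cheapest edge leaving the tree is B—H (2); add H.
Step 5: cheapest edge leaving the tree is F—I (10); add I.
Step 6: cheapest edge leaving the tree is A—I (9); add A.
Step 7: cheapest edge leaving the tree is B—G (11); add G.
Step 8: cheapest edge leaving the tree is C—G (6); add C.
Vertex order: F, D, E, B, H, I, A, G, C. The 6th vertex is I.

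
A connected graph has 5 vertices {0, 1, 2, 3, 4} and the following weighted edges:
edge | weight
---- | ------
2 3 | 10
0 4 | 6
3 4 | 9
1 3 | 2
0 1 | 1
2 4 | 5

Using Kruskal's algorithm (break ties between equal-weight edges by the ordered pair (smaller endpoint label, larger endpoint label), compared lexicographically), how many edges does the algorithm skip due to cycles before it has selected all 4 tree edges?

Kruskal's algorithm — process edges by increasing weight (ties by edge label):
0 1 (1): add — endpoints in different components.
1 3 (2): add — endpoints in different components.
2 4 (5): add — endpoints in different components.
0 4 (6): add — endpoints in different components.
Edges rejected before the tree was complete: 0.

0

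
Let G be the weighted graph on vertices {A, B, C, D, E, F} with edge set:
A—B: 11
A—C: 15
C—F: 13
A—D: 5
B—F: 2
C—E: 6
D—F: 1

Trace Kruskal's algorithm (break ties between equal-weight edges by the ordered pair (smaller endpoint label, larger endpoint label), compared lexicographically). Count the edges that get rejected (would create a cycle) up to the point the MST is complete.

Kruskal's algorithm — process edges by increasing weight (ties by edge label):
D—F (1): add — endpoints in different components.
B—F (2): add — endpoints in different components.
A—D (5): add — endpoints in different components.
C—E (6): add — endpoints in different components.
A—B (11): skip — A and B already connected.
C—F (13): add — endpoints in different components.
Edges rejected before the tree was complete: 1.

1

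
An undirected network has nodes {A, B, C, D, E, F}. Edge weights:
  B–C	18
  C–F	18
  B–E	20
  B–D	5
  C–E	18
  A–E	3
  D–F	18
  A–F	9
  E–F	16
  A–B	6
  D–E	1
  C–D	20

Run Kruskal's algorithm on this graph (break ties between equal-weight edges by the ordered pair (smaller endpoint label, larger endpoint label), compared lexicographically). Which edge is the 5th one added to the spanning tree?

Sort edges by weight, then run Kruskal:
D–E (1): add. Components now {A} {B} {C} {D,E} {F}
A–E (3): add. Components now {A,D,E} {B} {C} {F}
B–D (5): add. Components now {A,B,D,E} {C} {F}
A–B (6): skip — A and B already connected.
A–F (9): add. Components now {A,B,D,E,F} {C}
E–F (16): skip — E and F already connected.
B–C (18): add. Components now {A,B,C,D,E,F}
The 5th edge added is B–C.

B-C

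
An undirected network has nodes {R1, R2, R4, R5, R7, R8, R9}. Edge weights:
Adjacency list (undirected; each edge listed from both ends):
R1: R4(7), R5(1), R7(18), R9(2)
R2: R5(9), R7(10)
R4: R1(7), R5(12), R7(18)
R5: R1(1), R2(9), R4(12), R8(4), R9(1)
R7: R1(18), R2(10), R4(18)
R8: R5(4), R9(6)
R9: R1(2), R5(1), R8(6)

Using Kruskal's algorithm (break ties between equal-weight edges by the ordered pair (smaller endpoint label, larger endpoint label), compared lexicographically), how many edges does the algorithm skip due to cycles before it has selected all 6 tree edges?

Kruskal: consider edges lightest-first.
R1-R5 (1): add — endpoints in different components.
R5-R9 (1): add — endpoints in different components.
R1-R9 (2): skip — R1 and R9 already connected.
R5-R8 (4): add — endpoints in different components.
R8-R9 (6): skip — R8 and R9 already connected.
R1-R4 (7): add — endpoints in different components.
R2-R5 (9): add — endpoints in different components.
R2-R7 (10): add — endpoints in different components.
Edges rejected before the tree was complete: 2.

2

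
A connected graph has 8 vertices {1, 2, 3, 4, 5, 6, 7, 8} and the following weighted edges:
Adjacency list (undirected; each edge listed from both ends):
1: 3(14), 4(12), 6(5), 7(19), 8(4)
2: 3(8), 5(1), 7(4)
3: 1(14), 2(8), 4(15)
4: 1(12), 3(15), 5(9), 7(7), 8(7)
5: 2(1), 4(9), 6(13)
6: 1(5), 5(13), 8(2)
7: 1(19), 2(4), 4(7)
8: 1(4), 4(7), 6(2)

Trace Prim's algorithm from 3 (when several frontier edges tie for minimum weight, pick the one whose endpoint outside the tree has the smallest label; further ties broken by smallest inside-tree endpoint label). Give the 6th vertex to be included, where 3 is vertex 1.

Prim's algorithm from 3:
Step 1: cheapest edge leaving the tree is 2 3 (8); add 2.
Step 2: cheapest edge leaving the tree is 2 5 (1); add 5.
Step 3: cheapest edge leaving the tree is 2 7 (4); add 7.
Step 4: cheapest edge leaving the tree is 4 7 (7); add 4.
Step 5: cheapest edge leaving the tree is 4 8 (7); add 8.
Step 6: cheapest edge leaving the tree is 6 8 (2); add 6.
Step 7: cheapest edge leaving the tree is 1 8 (4); add 1.
Vertex order: 3, 2, 5, 7, 4, 8, 6, 1. The 6th vertex is 8.

8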